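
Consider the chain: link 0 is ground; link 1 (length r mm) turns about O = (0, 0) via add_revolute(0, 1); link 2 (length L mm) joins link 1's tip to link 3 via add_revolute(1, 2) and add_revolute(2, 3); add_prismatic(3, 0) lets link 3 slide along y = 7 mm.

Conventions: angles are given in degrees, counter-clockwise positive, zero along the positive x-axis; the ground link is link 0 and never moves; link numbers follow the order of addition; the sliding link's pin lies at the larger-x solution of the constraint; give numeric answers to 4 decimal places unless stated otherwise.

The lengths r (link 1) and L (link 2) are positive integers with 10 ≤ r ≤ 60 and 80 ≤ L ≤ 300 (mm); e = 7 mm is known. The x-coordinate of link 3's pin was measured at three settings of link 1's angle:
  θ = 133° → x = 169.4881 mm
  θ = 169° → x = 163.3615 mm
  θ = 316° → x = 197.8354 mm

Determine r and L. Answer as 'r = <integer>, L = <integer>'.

constraint per measurement: (x − r cos θ)² + (r sin θ − e)² = L²
subtracting the θ₁ and θ₂ equations cancels the r² and L² terms:
r = (x₁² − x₂²) / (2[(x₁cos θ₁ + e sin θ₁) − (x₂cos θ₂ + e sin θ₂)]) = 21.0000 → r = 21
L² = (x₁ − r cos θ₁)² + (r sin θ₁ − e)² = 33856.0035 → L = 184.0000 → L = 184
check at θ₃=316°: x = 197.8354 (printed 197.8354) ✓

r = 21, L = 184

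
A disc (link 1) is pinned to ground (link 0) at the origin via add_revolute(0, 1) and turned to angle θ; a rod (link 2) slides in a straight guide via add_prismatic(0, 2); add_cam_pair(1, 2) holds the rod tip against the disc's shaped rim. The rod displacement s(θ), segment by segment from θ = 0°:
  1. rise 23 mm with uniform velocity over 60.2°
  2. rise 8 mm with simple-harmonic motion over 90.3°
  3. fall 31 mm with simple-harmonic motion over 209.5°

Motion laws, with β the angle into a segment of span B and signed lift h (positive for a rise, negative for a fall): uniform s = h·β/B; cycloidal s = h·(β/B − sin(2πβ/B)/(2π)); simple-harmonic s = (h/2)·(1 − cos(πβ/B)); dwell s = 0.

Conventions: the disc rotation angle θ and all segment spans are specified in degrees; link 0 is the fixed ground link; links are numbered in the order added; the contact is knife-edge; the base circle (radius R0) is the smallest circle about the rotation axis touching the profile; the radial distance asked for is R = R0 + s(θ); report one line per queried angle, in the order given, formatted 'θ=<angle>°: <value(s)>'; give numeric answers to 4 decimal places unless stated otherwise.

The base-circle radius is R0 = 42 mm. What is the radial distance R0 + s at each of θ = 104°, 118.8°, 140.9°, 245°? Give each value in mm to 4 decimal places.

segment 1 (0° to 60.2°, uniform, h = 23) is passed completely: s = 0.0000 + (23) = 23.0000
θ = 104° falls in segment 2 (60.2° to 150.5°, simple-harmonic, h = 8): β = 104 − 60.2 = 43.8°, B = 90.3°; Δs = 8/2·(1 − cos(π·0.4850)) = 3.8122; s = 23.0000 + 3.8122 = 26.8122
θ = 118.8° falls in segment 2 (60.2° to 150.5°, simple-harmonic, h = 8): β = 118.8 − 60.2 = 58.6°, B = 90.3°; Δs = 8/2·(1 − cos(π·0.6489)) = 5.8042; s = 23.0000 + 5.8042 = 28.8042
θ = 140.9° falls in segment 2 (60.2° to 150.5°, simple-harmonic, h = 8): β = 140.9 − 60.2 = 80.7°, B = 90.3°; Δs = 8/2·(1 − cos(π·0.8937)) = 7.7790; s = 23.0000 + 7.7790 = 30.7790
segment 2 (60.2° to 150.5°, simple-harmonic, h = 8) is passed completely: s = 23.0000 + (8) = 31.0000
θ = 245° falls in segment 3 (150.5° to 360°, simple-harmonic, h = -31): β = 245 − 150.5 = 94.5°, B = 209.5°; Δs = -31/2·(1 − cos(π·0.4511)) = -13.1269; s = 31.0000 − 13.1269 = 17.8731
θ=104°: R = R0 + s = 42 + 26.8122 = 68.8122
θ=118.8°: R = R0 + s = 42 + 28.8042 = 70.8042
θ=140.9°: R = R0 + s = 42 + 30.7790 = 72.7790
θ=245°: R = R0 + s = 42 + 17.8731 = 59.8731

θ=104°: 68.8122
θ=118.8°: 70.8042
θ=140.9°: 72.7790
θ=245°: 59.8731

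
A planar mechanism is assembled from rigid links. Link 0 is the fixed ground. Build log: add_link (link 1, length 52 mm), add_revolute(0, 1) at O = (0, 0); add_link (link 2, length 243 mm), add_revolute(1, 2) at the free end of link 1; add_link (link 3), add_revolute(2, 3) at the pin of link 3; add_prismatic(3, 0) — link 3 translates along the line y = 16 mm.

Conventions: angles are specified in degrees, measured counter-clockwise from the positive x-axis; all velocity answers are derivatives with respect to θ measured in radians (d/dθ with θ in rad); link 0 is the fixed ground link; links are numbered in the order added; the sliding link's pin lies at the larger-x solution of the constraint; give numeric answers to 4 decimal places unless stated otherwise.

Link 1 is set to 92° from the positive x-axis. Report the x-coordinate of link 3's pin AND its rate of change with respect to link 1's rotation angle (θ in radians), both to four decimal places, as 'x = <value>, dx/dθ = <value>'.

geometry: r = 52 mm, L = 243 mm, e = 16 mm
crank pin P = (r cos θ, r sin θ) = (-1.814774, 51.968323)
h = r sin θ − e = 51.968323 − 16 = 35.968323
x = r cos θ + √(L² − h²) = -1.814774 + 240.323282 = 238.508508
dx/dθ = −r sin θ − h·r cos θ/√(L² − h²) (θ in radians; h = 35.968323) = -51.696712

x = 238.5085, dx/dθ = -51.6967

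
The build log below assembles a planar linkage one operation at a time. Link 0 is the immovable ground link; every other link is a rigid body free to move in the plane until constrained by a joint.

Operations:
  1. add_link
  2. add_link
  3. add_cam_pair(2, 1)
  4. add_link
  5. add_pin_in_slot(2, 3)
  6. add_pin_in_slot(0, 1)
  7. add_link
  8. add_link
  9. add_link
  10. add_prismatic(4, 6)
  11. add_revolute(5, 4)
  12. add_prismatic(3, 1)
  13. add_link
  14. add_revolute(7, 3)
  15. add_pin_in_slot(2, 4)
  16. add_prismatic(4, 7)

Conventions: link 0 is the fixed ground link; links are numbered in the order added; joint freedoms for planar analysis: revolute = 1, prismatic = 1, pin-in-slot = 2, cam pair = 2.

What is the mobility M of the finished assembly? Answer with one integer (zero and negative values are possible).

(L,J1,J2)=(1,0,0); link0 fixed
link1: (2,0,0)
link2: (3,0,0)
C 2-1 [J2]: (3,0,1)
link3: (4,0,1)
PS 2-3 [J2]: (4,0,2)
PS 0-1 [J2]: (4,0,3)
link4: (5,0,3)
link5: (6,0,3)
link6: (7,0,3)
P 4-6 [J1]: (7,1,3)
R 5-4 [J1]: (7,2,3)
P 3-1 [J1]: (7,3,3)
link7: (8,3,3)
R 7-3 [J1]: (8,4,3)
PS 2-4 [J2]: (8,4,4)
P 4-7 [J1]: (8,5,4)
Grübler: 3·7 − 2·5 − 4 = 7

M = 7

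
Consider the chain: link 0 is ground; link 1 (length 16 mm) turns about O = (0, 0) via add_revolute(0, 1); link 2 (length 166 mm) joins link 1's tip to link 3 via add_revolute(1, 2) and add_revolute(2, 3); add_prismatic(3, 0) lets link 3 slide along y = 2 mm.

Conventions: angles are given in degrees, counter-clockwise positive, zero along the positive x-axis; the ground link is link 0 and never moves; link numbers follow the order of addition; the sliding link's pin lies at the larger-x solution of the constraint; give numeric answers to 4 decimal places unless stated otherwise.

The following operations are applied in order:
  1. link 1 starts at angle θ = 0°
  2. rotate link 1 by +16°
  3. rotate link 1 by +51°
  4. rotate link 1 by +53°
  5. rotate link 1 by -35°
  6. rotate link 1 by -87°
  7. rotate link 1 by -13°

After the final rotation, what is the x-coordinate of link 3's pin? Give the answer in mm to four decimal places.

geometry: r = 16 mm, L = 166 mm, e = 2 mm; θ starts at 0°
rotate link 1 by +16°: θ ← 0° +16° = 16°
rotate link 1 by +51°: θ ← 16° +51° = 67°
rotate link 1 by +53°: θ ← 67° +53° = 120°
rotate link 1 by -35°: θ ← 120° -35° = 85°
rotate link 1 by -87°: θ ← 85° -87° = -2°
rotate link 1 by -13°: θ ← -2° -13° = -15°
crank pin P = (r cos θ, r sin θ) = (15.454813, -4.141105)
h = r sin θ − e = -4.141105 − 2 = -6.141105
x = r cos θ + √(L² − h²) = 15.454813 + 165.886367 = 181.341180

181.3412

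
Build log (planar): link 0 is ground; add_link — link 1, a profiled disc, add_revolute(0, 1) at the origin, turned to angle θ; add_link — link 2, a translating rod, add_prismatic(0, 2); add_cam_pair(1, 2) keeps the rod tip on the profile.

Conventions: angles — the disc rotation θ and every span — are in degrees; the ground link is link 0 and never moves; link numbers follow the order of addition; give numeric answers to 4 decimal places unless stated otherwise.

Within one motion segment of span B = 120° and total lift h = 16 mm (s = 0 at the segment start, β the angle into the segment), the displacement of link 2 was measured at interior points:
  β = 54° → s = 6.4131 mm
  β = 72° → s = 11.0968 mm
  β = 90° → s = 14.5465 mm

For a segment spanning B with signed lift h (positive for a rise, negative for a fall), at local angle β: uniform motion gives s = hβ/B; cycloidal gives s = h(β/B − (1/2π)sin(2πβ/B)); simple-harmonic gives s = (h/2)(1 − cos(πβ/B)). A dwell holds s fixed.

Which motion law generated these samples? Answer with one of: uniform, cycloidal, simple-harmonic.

candidates at β/B = r: uniform s = h·r (linear in β); cycloidal s = h·(r − sin(2πr)/(2π)); simple-harmonic s = (h/2)(1 − cos(πr))
β=54°: printed 6.4131 | uniform 7.2000, cycloidal 6.4131, simple-harmonic 6.7485
β=72°: printed 11.0968 | uniform 9.6000, cycloidal 11.0968, simple-harmonic 10.4721
β=90°: printed 14.5465 | uniform 12.0000, cycloidal 14.5465, simple-harmonic 13.6569
only one law matches every sample → cycloidal

cycloidal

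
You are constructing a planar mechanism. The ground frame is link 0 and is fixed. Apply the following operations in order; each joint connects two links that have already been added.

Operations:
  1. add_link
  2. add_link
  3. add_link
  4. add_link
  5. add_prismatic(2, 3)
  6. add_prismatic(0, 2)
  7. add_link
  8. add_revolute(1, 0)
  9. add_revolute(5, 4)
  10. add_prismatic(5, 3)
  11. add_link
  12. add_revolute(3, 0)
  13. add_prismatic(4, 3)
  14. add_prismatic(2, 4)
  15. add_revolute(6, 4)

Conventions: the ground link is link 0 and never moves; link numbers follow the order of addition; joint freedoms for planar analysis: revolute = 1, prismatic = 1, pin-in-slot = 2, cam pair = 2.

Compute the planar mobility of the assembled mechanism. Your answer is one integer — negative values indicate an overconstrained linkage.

L=1 J1=0 J2=0
add link → L=2 J1=0 J2=0
add link → L=3 J1=0 J2=0
add link → L=4 J1=0 J2=0
add link → L=5 J1=0 J2=0
P@2,3 dof=1 J1 → L=5 J1=1 J2=0
P@0,2 dof=1 J1 → L=5 J1=2 J2=0
add link → L=6 J1=2 J2=0
R@1,0 dof=1 J1 → L=6 J1=3 J2=0
R@5,4 dof=1 J1 → L=6 J1=4 J2=0
P@5,3 dof=1 J1 → L=6 J1=5 J2=0
add link → L=7 J1=5 J2=0
R@3,0 dof=1 J1 → L=7 J1=6 J2=0
P@4,3 dof=1 J1 → L=7 J1=7 J2=0
P@2,4 dof=1 J1 → L=7 J1=8 J2=0
R@6,4 dof=1 J1 → L=7 J1=9 J2=0
M=3(L−1)−2J1−J2=3·6−2·9−0=0

M = 0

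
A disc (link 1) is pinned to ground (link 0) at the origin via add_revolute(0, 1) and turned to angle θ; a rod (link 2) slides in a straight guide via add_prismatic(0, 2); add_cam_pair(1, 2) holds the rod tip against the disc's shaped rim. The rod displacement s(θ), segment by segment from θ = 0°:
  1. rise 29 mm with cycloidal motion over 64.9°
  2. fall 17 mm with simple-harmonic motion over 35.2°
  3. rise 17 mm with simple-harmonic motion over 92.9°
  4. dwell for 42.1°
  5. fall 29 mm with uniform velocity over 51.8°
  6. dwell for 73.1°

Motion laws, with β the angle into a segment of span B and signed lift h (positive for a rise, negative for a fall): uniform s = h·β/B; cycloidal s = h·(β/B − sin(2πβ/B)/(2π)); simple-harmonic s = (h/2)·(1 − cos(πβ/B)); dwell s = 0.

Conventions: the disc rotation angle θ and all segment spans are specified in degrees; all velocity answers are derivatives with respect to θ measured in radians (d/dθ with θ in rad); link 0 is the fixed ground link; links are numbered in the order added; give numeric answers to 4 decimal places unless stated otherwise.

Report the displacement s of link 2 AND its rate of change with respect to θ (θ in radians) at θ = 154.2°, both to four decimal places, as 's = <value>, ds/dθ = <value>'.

segment 1 (0° to 64.9°, cycloidal, h = 29) is passed completely: s = 0.0000 + (29) = 29.0000
segment 2 (64.9° to 100.1°, simple-harmonic, h = -17) is passed completely: s = 29.0000 + (-17) = 12.0000
θ = 154.2° falls in segment 3 (100.1° to 193°, simple-harmonic, h = 17): β = 154.2 − 100.1 = 54.1°, B = 92.9°; Δs = 17/2·(1 − cos(π·0.5823)) = 10.6745; s = 12.0000 + 10.6745 = 22.6745
velocity in seg [100.1°–193°] (simple-harmonic), θ in radians: β = 54.1° = 0.9442 rad, B = 92.9° = 1.6214 rad; ds/dθ = (πh/(2B)) sin(πβ/B) = (π·17/(2·1.6214)) sin(π·0.5823) = 15.921280 mm/rad

s = 22.6745, ds/dθ = 15.9213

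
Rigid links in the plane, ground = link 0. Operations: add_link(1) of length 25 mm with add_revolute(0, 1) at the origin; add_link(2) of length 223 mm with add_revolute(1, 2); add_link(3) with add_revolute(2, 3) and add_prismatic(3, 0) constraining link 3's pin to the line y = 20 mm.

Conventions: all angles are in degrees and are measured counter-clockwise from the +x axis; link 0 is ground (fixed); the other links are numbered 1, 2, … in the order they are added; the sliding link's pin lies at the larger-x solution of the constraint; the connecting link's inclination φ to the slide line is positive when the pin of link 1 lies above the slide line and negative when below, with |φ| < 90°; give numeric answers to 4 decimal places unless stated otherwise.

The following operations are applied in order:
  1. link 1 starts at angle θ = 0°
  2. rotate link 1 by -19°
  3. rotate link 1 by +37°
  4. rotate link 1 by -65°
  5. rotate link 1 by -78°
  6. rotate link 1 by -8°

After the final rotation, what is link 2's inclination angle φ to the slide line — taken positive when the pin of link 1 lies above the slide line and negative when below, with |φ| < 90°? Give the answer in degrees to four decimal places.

geometry: r = 25 mm, L = 223 mm, e = 20 mm; θ starts at 0°
rotate link 1 by -19°: θ ← 0° -19° = -19°
rotate link 1 by +37°: θ ← -19° +37° = 18°
rotate link 1 by -65°: θ ← 18° -65° = -47°
rotate link 1 by -78°: θ ← -47° -78° = -125°
rotate link 1 by -8°: θ ← -125° -8° = -133°
h = r sin θ − e = -18.283843 − 20 = -38.283843
sin φ = h / L = -38.283843 / 223 = -0.17167642
φ = arcsin(-0.17167642) = -9.885304°

-9.8853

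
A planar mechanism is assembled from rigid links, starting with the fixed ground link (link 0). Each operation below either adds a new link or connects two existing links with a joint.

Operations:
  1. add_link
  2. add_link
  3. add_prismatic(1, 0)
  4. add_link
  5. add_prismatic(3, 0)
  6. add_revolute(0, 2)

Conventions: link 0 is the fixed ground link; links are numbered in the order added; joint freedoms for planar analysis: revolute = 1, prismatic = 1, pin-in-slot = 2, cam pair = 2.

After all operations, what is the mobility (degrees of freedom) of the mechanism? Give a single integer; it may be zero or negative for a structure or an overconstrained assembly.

L=1 J1=0 J2=0
add link → L=2 J1=0 J2=0
add link → L=3 J1=0 J2=0
P@1,0 dof=1 J1 → L=3 J1=1 J2=0
add link → L=4 J1=1 J2=0
P@3,0 dof=1 J1 → L=4 J1=2 J2=0
R@0,2 dof=1 J1 → L=4 J1=3 J2=0
M=3(L−1)−2J1−J2=3·3−2·3−0=3

M = 3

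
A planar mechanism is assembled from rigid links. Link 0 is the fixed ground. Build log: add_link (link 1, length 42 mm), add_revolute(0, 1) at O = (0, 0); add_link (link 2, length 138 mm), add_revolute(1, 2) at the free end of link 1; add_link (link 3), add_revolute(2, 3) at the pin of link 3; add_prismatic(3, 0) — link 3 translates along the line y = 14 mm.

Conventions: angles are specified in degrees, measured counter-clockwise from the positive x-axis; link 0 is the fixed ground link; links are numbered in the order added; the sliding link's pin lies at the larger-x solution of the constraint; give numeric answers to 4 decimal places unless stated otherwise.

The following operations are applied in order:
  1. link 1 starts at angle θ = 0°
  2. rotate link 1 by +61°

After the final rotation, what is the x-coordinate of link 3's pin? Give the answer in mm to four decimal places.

geometry: r = 42 mm, L = 138 mm, e = 14 mm; θ starts at 0°
rotate link 1 by +61°: θ ← 0° +61° = 61°
crank pin P = (r cos θ, r sin θ) = (20.362004, 36.734028)
h = r sin θ − e = 36.734028 − 14 = 22.734028
x = r cos θ + √(L² − h²) = 20.362004 + 136.114525 = 156.476529

156.4765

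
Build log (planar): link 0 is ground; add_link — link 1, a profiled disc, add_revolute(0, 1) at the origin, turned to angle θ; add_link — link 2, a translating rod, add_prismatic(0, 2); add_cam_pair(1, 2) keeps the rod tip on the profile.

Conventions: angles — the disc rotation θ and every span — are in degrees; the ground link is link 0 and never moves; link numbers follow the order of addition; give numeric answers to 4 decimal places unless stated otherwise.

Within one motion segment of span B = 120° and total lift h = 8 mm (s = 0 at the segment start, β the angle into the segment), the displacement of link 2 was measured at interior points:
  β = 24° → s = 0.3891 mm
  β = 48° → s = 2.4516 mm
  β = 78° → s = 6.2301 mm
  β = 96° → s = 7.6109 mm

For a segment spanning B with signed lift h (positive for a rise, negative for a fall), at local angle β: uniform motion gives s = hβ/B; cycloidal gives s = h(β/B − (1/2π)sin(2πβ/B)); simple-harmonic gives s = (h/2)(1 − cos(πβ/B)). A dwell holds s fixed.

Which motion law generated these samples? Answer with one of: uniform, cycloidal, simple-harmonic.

candidates at β/B = r: uniform s = h·r (linear in β); cycloidal s = h·(r − sin(2πr)/(2π)); simple-harmonic s = (h/2)(1 − cos(πr))
β=24°: printed 0.3891 | uniform 1.6000, cycloidal 0.3891, simple-harmonic 0.7639
β=48°: printed 2.4516 | uniform 3.2000, cycloidal 2.4516, simple-harmonic 2.7639
β=78°: printed 6.2301 | uniform 5.2000, cycloidal 6.2301, simple-harmonic 5.8160
β=96°: printed 7.6109 | uniform 6.4000, cycloidal 7.6109, simple-harmonic 7.2361
only one law matches every sample → cycloidal

cycloidal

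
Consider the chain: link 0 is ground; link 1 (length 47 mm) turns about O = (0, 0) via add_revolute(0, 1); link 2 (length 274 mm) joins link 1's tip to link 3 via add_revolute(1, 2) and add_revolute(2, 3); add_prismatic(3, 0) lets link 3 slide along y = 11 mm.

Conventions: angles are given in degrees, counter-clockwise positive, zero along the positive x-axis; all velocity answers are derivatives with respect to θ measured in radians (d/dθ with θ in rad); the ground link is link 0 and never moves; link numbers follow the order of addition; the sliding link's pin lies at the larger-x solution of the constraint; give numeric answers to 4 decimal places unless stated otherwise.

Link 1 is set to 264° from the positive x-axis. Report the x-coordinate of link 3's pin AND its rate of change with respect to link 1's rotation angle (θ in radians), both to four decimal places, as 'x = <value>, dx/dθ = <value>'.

geometry: r = 47 mm, L = 274 mm, e = 11 mm
crank pin P = (r cos θ, r sin θ) = (-4.912838, -46.742529)
h = r sin θ − e = -46.742529 − 11 = -57.742529
x = r cos θ + √(L² − h²) = -4.912838 + 267.846599 = 262.933761
dx/dθ = −r sin θ − h·r cos θ/√(L² − h²) (θ in radians; h = -57.742529) = 45.683417

x = 262.9338, dx/dθ = 45.6834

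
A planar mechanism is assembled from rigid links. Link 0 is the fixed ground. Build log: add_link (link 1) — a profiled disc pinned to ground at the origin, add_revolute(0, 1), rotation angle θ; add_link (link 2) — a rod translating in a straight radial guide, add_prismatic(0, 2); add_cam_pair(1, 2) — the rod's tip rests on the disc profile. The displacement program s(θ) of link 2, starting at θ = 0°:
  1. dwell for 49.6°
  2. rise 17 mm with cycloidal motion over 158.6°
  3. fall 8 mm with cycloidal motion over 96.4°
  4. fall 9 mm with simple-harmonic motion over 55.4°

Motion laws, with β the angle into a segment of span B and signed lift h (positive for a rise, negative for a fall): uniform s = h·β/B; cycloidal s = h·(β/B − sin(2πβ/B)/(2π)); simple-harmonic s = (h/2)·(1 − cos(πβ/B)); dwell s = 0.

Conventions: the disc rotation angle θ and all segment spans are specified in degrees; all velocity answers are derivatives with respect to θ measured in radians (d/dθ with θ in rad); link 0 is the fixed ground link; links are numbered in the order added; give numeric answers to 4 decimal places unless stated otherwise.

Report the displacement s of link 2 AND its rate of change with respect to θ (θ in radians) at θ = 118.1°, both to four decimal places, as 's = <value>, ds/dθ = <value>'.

seg 1 [0°–49.6°] dwell: s stays 0.0000
seg 2 [49.6°–208.2°] cycloidal, h=17: θ=118.1° here. β=68.5, B=158.6. 17·(0.4319 − sin(2π·0.4319)/(2π)) = 6.2197 → s = 6.2197
velocity in seg [49.6°–208.2°] (cycloidal), θ in radians: β = 68.5° = 1.1956 rad, B = 158.6° = 2.7681 rad; ds/dθ = (h/B)(1 − cos(2πβ/B)) = (17/2.7681)(1 − cos(2π·0.4319)) = 11.729218 mm/rad

s = 6.2197, ds/dθ = 11.7292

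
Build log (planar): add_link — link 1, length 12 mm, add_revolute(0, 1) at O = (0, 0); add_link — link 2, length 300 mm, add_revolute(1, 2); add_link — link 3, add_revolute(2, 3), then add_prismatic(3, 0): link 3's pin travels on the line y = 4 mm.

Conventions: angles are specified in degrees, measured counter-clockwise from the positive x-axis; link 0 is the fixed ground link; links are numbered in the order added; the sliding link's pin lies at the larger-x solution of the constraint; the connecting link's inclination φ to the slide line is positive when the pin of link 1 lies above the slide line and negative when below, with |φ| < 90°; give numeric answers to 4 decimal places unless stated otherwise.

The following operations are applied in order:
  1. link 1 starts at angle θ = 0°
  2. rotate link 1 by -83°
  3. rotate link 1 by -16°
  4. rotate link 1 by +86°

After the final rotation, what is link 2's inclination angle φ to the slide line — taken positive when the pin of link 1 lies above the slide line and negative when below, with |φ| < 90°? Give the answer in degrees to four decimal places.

geometry: r = 12 mm, L = 300 mm, e = 4 mm; θ starts at 0°
rotate link 1 by -83°: θ ← 0° -83° = -83°
rotate link 1 by -16°: θ ← -83° -16° = -99°
rotate link 1 by +86°: θ ← -99° +86° = -13°
h = r sin θ − e = -2.699413 − 4 = -6.699413
sin φ = h / L = -6.699413 / 300 = -0.02233138
φ = arcsin(-0.02233138) = -1.279600°

-1.2796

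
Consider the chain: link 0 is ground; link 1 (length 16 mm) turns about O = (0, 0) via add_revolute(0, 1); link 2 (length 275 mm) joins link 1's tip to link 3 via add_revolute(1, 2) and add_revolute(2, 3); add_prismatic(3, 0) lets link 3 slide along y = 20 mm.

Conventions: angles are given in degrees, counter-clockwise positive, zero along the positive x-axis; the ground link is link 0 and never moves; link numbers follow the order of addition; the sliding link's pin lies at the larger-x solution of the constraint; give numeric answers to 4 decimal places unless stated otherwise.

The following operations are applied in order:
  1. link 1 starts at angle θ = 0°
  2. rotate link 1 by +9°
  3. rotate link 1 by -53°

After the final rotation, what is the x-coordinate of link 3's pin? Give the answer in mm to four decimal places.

geometry: r = 16 mm, L = 275 mm, e = 20 mm; θ starts at 0°
rotate link 1 by +9°: θ ← 0° +9° = 9°
rotate link 1 by -53°: θ ← 9° -53° = -44°
crank pin P = (r cos θ, r sin θ) = (11.509437, -11.114534)
h = r sin θ − e = -11.114534 − 20 = -31.114534
x = r cos θ + √(L² − h²) = 11.509437 + 273.234123 = 284.743559

284.7436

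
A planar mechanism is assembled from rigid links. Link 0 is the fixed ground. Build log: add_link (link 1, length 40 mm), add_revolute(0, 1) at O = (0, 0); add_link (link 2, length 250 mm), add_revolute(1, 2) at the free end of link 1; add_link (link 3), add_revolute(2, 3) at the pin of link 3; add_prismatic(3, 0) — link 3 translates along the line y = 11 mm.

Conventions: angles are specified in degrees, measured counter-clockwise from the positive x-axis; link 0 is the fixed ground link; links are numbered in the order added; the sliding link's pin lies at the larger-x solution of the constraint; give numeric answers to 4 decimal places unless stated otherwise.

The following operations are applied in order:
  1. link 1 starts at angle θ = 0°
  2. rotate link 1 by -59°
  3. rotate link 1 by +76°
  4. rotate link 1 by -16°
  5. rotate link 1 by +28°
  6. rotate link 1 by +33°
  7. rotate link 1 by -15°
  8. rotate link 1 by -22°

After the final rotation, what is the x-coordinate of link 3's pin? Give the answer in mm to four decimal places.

geometry: r = 40 mm, L = 250 mm, e = 11 mm; θ starts at 0°
rotate link 1 by -59°: θ ← 0° -59° = -59°
rotate link 1 by +76°: θ ← -59° +76° = 17°
rotate link 1 by -16°: θ ← 17° -16° = 1°
rotate link 1 by +28°: θ ← 1° +28° = 29°
rotate link 1 by +33°: θ ← 29° +33° = 62°
rotate link 1 by -15°: θ ← 62° -15° = 47°
rotate link 1 by -22°: θ ← 47° -22° = 25°
crank pin P = (r cos θ, r sin θ) = (36.252311, 16.904730)
h = r sin θ − e = 16.904730 − 11 = 5.904730
x = r cos θ + √(L² − h²) = 36.252311 + 249.930259 = 286.182570

286.1826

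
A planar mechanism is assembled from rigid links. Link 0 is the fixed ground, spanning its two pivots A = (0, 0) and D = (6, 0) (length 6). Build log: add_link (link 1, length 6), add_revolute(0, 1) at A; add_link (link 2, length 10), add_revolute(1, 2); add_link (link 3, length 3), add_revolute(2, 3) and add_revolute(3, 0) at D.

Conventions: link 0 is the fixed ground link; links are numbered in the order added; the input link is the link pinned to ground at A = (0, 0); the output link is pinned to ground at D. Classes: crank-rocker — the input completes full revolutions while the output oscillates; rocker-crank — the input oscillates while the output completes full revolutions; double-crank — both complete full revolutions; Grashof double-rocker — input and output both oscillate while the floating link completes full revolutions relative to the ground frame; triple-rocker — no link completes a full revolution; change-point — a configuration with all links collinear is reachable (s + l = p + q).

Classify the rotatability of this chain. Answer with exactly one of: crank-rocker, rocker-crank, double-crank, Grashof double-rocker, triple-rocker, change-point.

lengths: ground=6, input=6, coupler=10, output=3
sorted: s=3 (shortest), l=10 (longest), p+q=12
s + l = 13 vs p + q = 12
s + l > p + q → non-Grashof → no link fully rotates → triple-rocker

triple-rocker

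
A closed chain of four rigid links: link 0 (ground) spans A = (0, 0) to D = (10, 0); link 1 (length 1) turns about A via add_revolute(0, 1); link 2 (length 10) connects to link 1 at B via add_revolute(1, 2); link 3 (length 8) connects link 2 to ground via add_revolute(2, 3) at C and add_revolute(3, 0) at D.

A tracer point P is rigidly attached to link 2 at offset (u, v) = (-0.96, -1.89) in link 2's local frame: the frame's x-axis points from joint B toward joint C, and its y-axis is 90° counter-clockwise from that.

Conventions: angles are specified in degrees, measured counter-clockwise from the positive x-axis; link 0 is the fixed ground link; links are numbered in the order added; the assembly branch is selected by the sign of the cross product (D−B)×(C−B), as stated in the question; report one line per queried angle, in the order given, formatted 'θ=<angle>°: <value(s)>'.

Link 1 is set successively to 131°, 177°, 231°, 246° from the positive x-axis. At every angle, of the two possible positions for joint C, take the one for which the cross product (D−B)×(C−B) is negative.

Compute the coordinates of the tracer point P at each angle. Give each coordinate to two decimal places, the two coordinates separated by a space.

A=(0,0), D=(10.00,0)
θ=131°: B = A + 1.00·(cos131°, sin131°) = (-0.6561, 0.7547)
θ=131°: |BD| = 10.6828
θ=131°: circle(B,10.00) ∩ circle(D,8.00): a=7.0263, h=7.1155
θ=131°:   candidates: C₊=(6.8554,7.3561) cross=76.013; C₋=(5.8500,-6.8394) cross=-76.013
θ=131°:   branch - wants cross < 0 → take C=(5.8500,-6.8394) (cross=-76.013)
θ=131°: ex = (C−B)/|BC| = (0.6506,-0.7594); ey = (0.7594,0.6506)
θ=131°: P = B + -0.96·ex + -1.89·ey = (-2.7159,0.2541)
θ=177°: B = A + 1.00·(cos177°, sin177°) = (-0.9986, 0.0523)
θ=177°: |BD| = 10.9988
θ=177°: circle(B,10.00) ∩ circle(D,8.00): a=7.1359, h=7.0056
θ=177°:   candidates: C₊=(6.1706,7.0239) cross=77.053; C₋=(6.1039,-6.9871) cross=-77.053
θ=177°:   branch - wants cross < 0 → take C=(6.1039,-6.9871) (cross=-77.053)
θ=177°: ex = (C−B)/|BC| = (0.7103,-0.7039); ey = (0.7039,0.7103)
θ=177°: P = B + -0.96·ex + -1.89·ey = (-3.0109,-0.6142)
θ=231°: B = A + 1.00·(cos231°, sin231°) = (-0.6293, -0.7771)
θ=231°: |BD| = 10.6577
θ=231°: circle(B,10.00) ∩ circle(D,8.00): a=7.0178, h=7.1240
θ=231°:   candidates: C₊=(5.8503,6.8396) cross=75.925; C₋=(6.8892,-7.3704) cross=-75.925
θ=231°:   branch - wants cross < 0 → take C=(6.8892,-7.3704) (cross=-75.925)
θ=231°: ex = (C−B)/|BC| = (0.7519,-0.6593); ey = (0.6593,0.7519)
θ=231°: P = B + -0.96·ex + -1.89·ey = (-2.5972,-1.5652)
θ=246°: B = A + 1.00·(cos246°, sin246°) = (-0.4067, -0.9135)
θ=246°: |BD| = 10.4468
θ=246°: circle(B,10.00) ∩ circle(D,8.00): a=6.9464, h=7.1936
θ=246°:   candidates: C₊=(5.8840,6.8599) cross=75.150; C₋=(7.1421,-7.4721) cross=-75.150
θ=246°:   branch - wants cross < 0 → take C=(7.1421,-7.4721) (cross=-75.150)
θ=246°: ex = (C−B)/|BC| = (0.7549,-0.6559); ey = (0.6559,0.7549)
θ=246°: P = B + -0.96·ex + -1.89·ey = (-2.3710,-1.7107)

θ=131°: -2.72 0.25
θ=177°: -3.01 -0.61
θ=231°: -2.60 -1.57
θ=246°: -2.37 -1.71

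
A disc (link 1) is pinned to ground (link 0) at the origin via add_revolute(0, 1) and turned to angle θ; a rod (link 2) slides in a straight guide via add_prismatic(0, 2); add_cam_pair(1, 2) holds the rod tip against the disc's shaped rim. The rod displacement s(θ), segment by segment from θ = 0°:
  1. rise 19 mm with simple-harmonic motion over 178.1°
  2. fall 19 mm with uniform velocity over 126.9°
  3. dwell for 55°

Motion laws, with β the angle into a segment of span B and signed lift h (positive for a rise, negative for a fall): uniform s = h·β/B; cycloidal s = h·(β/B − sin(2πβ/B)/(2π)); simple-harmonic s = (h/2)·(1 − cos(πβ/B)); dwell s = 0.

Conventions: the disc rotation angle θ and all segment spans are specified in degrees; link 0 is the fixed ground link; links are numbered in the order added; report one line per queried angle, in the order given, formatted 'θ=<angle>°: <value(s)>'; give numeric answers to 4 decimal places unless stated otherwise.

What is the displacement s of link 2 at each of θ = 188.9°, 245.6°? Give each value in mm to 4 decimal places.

segment 1 (0° to 178.1°, simple-harmonic, h = 19) is passed completely: s = 0.0000 + (19) = 19.0000
θ = 188.9° falls in segment 2 (178.1° to 305°, uniform, h = -19): β = 188.9 − 178.1 = 10.8°, B = 126.9°; Δs = -19·10.8/126.9 = -1.6170; s = 19.0000 − 1.6170 = 17.3830
θ = 245.6° falls in segment 2 (178.1° to 305°, uniform, h = -19): β = 245.6 − 178.1 = 67.5°, B = 126.9°; Δs = -19·67.5/126.9 = -10.1064; s = 19.0000 − 10.1064 = 8.8936

θ=188.9°: 17.3830
θ=245.6°: 8.8936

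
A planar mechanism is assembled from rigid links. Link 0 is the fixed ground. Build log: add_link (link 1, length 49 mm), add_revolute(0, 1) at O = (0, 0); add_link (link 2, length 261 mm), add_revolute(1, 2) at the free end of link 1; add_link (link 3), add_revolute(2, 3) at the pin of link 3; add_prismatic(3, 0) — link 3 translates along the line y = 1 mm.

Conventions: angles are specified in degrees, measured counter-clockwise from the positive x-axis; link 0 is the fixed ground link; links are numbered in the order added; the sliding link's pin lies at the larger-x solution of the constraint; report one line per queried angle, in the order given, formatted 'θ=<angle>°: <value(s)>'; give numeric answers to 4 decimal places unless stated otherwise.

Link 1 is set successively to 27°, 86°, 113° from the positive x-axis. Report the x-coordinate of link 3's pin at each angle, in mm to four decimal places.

geometry: r = 49 mm, L = 261 mm, e = 1 mm
θ=27°: crank pin P = (r cos θ, r sin θ) = (43.659320, 22.245534)
θ=27°: h = r sin θ − e = 22.245534 − 1 = 21.245534
θ=27°: x = r cos θ + √(L² − h²) = 43.659320 + 260.133864 = 303.793184
θ=86°: crank pin P = (r cos θ, r sin θ) = (3.418067, 48.880638)
θ=86°: h = r sin θ − e = 48.880638 − 1 = 47.880638
θ=86°: x = r cos θ + √(L² − h²) = 3.418067 + 256.570545 = 259.988612
θ=113°: crank pin P = (r cos θ, r sin θ) = (-19.145825, 45.104738)
θ=113°: h = r sin θ − e = 45.104738 − 1 = 44.104738
θ=113°: x = r cos θ + √(L² − h²) = -19.145825 + 257.246520 = 238.100695

θ=27°: 303.7932
θ=86°: 259.9886
θ=113°: 238.1007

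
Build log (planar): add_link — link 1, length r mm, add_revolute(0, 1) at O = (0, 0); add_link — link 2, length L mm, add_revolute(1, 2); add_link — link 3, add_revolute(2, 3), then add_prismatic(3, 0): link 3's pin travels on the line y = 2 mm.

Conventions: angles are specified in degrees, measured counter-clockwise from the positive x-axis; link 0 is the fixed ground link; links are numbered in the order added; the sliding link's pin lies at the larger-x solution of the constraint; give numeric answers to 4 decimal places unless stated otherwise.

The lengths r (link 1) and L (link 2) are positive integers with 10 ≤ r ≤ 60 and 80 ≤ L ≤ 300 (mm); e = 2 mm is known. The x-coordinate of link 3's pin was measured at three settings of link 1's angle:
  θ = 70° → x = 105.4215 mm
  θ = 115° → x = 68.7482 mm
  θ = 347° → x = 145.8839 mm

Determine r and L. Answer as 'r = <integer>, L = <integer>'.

constraint per measurement: (x − r cos θ)² + (r sin θ − e)² = L²
subtracting the θ₁ and θ₂ equations cancels the r² and L² terms:
r = (x₁² − x₂²) / (2[(x₁cos θ₁ + e sin θ₁) − (x₂cos θ₂ + e sin θ₂)]) = 49.0000 → r = 49
L² = (x₁ − r cos θ₁)² + (r sin θ₁ − e)² = 9800.9978 → L = 99.0000 → L = 99
check at θ₃=347°: x = 145.8839 (printed 145.8839) ✓

r = 49, L = 99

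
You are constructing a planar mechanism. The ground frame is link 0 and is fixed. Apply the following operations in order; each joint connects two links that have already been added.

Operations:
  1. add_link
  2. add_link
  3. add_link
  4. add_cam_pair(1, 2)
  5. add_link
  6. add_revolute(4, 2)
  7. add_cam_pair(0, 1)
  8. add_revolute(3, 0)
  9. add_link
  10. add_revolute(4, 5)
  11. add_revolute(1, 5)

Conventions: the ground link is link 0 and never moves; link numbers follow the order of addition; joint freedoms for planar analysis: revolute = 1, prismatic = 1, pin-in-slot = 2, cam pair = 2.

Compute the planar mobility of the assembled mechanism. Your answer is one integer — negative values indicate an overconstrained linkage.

link 0 = ground. State L|J1|J2 = 1|0|0
+link1  2|0|0
+link2  3|0|0
+link3  4|0|0
C(1,2) f=2→J2  4|0|1
+link4  5|0|1
R(4,2) f=1→J1  5|1|1
C(0,1) f=2→J2  5|1|2
R(3,0) f=1→J1  5|2|2
+link5  6|2|2
R(4,5) f=1→J1  6|3|2
R(1,5) f=1→J1  6|4|2
M = 3(6−1)−2·4−2 = 15−8−2 = 5

M = 5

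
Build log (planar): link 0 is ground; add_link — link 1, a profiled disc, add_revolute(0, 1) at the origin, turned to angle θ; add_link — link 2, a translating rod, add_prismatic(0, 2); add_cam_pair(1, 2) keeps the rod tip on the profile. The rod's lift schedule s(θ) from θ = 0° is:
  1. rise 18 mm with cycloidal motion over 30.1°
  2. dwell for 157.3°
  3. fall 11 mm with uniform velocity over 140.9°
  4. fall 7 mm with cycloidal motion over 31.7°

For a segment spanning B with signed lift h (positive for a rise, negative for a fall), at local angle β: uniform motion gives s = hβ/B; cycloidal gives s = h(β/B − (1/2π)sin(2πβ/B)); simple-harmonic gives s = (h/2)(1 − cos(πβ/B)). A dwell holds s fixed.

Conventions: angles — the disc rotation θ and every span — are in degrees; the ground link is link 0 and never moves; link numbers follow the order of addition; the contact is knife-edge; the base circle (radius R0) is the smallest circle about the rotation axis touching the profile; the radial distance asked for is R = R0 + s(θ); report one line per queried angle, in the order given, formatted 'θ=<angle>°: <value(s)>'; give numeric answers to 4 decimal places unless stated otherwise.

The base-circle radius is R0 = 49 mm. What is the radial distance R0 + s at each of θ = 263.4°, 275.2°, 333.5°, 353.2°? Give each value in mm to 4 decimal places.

seg 1 [0°–30.1°] cycloidal, h=18: full span → s += 18 → s = 18.0000
seg 2 [30.1°–187.4°] dwell: s stays 18.0000
seg 3 [187.4°–328.3°] uniform, h=-11: θ=263.4° here. β=76, B=140.9. -11·76/140.9 = -5.9333 → s = 12.0667
seg 3 [187.4°–328.3°] uniform, h=-11: θ=275.2° here. β=87.8, B=140.9. -11·87.8/140.9 = -6.8545 → s = 11.1455
seg 3 [187.4°–328.3°] uniform, h=-11: full span → s += -11 → s = 7.0000
seg 4 [328.3°–360°] cycloidal, h=-7: θ=333.5° here. β=5.2, B=31.7. -7·(0.1640 − sin(2π·0.1640)/(2π)) = -0.1928 → s = 6.8072
seg 4 [328.3°–360°] cycloidal, h=-7: θ=353.2° here. β=24.9, B=31.7. -7·(0.7855 − sin(2π·0.7855)/(2π)) = -6.5849 → s = 0.4151
θ=263.4°: R = R0 + s = 49 + 12.0667 = 61.0667
θ=275.2°: R = R0 + s = 49 + 11.1455 = 60.1455
θ=333.5°: R = R0 + s = 49 + 6.8072 = 55.8072
θ=353.2°: R = R0 + s = 49 + 0.4151 = 49.4151

θ=263.4°: 61.0667
θ=275.2°: 60.1455
θ=333.5°: 55.8072
θ=353.2°: 49.4151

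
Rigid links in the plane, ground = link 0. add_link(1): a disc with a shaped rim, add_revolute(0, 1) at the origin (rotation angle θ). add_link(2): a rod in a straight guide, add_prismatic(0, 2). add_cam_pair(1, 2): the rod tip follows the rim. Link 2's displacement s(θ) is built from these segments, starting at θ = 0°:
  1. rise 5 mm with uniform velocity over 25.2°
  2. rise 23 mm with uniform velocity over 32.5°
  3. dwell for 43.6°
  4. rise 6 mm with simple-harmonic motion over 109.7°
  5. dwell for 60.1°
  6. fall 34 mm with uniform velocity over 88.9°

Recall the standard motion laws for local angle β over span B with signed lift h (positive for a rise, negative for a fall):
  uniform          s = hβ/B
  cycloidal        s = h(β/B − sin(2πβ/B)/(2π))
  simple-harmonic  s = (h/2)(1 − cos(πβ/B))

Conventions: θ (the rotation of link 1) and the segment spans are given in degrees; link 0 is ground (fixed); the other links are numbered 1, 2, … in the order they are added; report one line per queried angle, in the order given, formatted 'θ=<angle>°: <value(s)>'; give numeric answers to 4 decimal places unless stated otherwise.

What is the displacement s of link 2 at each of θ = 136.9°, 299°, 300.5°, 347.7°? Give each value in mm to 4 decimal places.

segment 1 (0° to 25.2°, uniform, h = 5) is passed completely: s = 0.0000 + (5) = 5.0000
segment 2 (25.2° to 57.7°, uniform, h = 23) is passed completely: s = 5.0000 + (23) = 28.0000
segment 3 (57.7° to 101.3°, dwell): s unchanged at 28.0000
θ = 136.9° falls in segment 4 (101.3° to 211°, simple-harmonic, h = 6): β = 136.9 − 101.3 = 35.6°, B = 109.7°; Δs = 6/2·(1 − cos(π·0.3245)) = 1.4287; s = 28.0000 + 1.4287 = 29.4287
segment 4 (101.3° to 211°, simple-harmonic, h = 6) is passed completely: s = 28.0000 + (6) = 34.0000
segment 5 (211° to 271.1°, dwell): s unchanged at 34.0000
θ = 299° falls in segment 6 (271.1° to 360°, uniform, h = -34): β = 299 − 271.1 = 27.9°, B = 88.9°; Δs = -34·27.9/88.9 = -10.6704; s = 34.0000 − 10.6704 = 23.3296
θ = 300.5° falls in segment 6 (271.1° to 360°, uniform, h = -34): β = 300.5 − 271.1 = 29.4°, B = 88.9°; Δs = -34·29.4/88.9 = -11.2441; s = 34.0000 − 11.2441 = 22.7559
θ = 347.7° falls in segment 6 (271.1° to 360°, uniform, h = -34): β = 347.7 − 271.1 = 76.6°, B = 88.9°; Δs = -34·76.6/88.9 = -29.2958; s = 34.0000 − 29.2958 = 4.7042

θ=136.9°: 29.4287
θ=299°: 23.3296
θ=300.5°: 22.7559
θ=347.7°: 4.7042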